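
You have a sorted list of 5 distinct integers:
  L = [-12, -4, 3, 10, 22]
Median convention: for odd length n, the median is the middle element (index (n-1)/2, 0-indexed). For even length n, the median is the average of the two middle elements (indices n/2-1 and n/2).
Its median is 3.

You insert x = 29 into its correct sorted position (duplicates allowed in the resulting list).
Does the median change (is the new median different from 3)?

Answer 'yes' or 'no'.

Answer: yes

Derivation:
Old median = 3
Insert x = 29
New median = 13/2
Changed? yes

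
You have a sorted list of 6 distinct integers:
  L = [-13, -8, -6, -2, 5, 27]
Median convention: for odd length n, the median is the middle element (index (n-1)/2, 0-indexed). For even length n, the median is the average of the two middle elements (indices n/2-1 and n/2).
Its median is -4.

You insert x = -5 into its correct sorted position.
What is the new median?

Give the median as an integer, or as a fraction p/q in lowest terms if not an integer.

Answer: -5

Derivation:
Old list (sorted, length 6): [-13, -8, -6, -2, 5, 27]
Old median = -4
Insert x = -5
Old length even (6). Middle pair: indices 2,3 = -6,-2.
New length odd (7). New median = single middle element.
x = -5: 3 elements are < x, 3 elements are > x.
New sorted list: [-13, -8, -6, -5, -2, 5, 27]
New median = -5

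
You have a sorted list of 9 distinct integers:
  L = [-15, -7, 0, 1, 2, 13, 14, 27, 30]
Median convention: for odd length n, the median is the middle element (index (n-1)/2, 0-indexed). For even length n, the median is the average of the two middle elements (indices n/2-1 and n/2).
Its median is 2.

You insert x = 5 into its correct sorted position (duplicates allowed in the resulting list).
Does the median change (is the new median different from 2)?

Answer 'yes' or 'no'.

Old median = 2
Insert x = 5
New median = 7/2
Changed? yes

Answer: yes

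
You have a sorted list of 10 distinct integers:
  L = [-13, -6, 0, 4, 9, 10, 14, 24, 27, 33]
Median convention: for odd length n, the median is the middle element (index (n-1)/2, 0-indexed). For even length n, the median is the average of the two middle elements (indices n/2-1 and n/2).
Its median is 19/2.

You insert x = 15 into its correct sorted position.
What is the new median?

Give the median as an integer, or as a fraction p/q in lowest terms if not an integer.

Answer: 10

Derivation:
Old list (sorted, length 10): [-13, -6, 0, 4, 9, 10, 14, 24, 27, 33]
Old median = 19/2
Insert x = 15
Old length even (10). Middle pair: indices 4,5 = 9,10.
New length odd (11). New median = single middle element.
x = 15: 7 elements are < x, 3 elements are > x.
New sorted list: [-13, -6, 0, 4, 9, 10, 14, 15, 24, 27, 33]
New median = 10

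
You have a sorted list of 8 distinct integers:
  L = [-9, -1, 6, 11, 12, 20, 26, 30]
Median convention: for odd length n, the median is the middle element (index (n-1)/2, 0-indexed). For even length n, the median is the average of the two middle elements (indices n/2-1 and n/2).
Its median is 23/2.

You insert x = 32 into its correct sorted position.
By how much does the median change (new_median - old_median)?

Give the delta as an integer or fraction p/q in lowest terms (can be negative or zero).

Answer: 1/2

Derivation:
Old median = 23/2
After inserting x = 32: new sorted = [-9, -1, 6, 11, 12, 20, 26, 30, 32]
New median = 12
Delta = 12 - 23/2 = 1/2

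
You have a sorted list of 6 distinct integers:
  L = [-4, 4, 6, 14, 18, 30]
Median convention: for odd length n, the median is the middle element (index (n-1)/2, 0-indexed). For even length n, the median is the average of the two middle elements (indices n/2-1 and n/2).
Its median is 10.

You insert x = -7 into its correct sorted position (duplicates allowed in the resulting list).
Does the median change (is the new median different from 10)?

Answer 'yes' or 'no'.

Answer: yes

Derivation:
Old median = 10
Insert x = -7
New median = 6
Changed? yes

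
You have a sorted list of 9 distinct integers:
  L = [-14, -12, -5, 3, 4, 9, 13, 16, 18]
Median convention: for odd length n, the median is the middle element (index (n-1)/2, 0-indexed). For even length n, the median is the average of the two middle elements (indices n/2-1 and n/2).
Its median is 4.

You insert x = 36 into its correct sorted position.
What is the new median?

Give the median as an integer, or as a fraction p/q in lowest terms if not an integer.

Answer: 13/2

Derivation:
Old list (sorted, length 9): [-14, -12, -5, 3, 4, 9, 13, 16, 18]
Old median = 4
Insert x = 36
Old length odd (9). Middle was index 4 = 4.
New length even (10). New median = avg of two middle elements.
x = 36: 9 elements are < x, 0 elements are > x.
New sorted list: [-14, -12, -5, 3, 4, 9, 13, 16, 18, 36]
New median = 13/2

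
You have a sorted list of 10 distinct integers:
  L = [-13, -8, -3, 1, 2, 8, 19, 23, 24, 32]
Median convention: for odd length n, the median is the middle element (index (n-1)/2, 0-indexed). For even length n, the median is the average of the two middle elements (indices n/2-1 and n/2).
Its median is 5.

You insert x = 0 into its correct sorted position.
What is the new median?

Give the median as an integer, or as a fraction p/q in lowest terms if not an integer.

Answer: 2

Derivation:
Old list (sorted, length 10): [-13, -8, -3, 1, 2, 8, 19, 23, 24, 32]
Old median = 5
Insert x = 0
Old length even (10). Middle pair: indices 4,5 = 2,8.
New length odd (11). New median = single middle element.
x = 0: 3 elements are < x, 7 elements are > x.
New sorted list: [-13, -8, -3, 0, 1, 2, 8, 19, 23, 24, 32]
New median = 2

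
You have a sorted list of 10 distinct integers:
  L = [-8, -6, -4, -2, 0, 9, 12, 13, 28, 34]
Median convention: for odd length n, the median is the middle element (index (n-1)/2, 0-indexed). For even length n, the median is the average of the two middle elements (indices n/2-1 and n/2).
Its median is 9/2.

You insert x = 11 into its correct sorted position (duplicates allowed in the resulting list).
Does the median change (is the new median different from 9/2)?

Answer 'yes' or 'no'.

Answer: yes

Derivation:
Old median = 9/2
Insert x = 11
New median = 9
Changed? yes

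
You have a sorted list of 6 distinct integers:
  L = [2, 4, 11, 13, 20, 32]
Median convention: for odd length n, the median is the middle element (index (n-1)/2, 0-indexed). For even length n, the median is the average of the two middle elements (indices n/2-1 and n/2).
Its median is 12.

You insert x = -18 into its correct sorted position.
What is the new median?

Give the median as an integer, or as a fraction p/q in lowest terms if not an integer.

Old list (sorted, length 6): [2, 4, 11, 13, 20, 32]
Old median = 12
Insert x = -18
Old length even (6). Middle pair: indices 2,3 = 11,13.
New length odd (7). New median = single middle element.
x = -18: 0 elements are < x, 6 elements are > x.
New sorted list: [-18, 2, 4, 11, 13, 20, 32]
New median = 11

Answer: 11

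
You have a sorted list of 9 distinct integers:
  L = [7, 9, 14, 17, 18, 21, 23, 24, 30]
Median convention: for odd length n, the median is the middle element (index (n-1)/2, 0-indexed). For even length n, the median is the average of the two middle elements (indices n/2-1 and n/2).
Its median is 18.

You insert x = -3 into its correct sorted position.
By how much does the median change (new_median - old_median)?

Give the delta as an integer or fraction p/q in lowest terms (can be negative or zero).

Answer: -1/2

Derivation:
Old median = 18
After inserting x = -3: new sorted = [-3, 7, 9, 14, 17, 18, 21, 23, 24, 30]
New median = 35/2
Delta = 35/2 - 18 = -1/2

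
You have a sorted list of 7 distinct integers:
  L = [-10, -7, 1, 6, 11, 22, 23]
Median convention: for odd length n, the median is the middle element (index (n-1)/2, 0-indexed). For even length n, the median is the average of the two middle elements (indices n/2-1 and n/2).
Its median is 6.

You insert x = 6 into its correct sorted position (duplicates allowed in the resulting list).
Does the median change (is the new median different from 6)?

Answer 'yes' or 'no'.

Answer: no

Derivation:
Old median = 6
Insert x = 6
New median = 6
Changed? no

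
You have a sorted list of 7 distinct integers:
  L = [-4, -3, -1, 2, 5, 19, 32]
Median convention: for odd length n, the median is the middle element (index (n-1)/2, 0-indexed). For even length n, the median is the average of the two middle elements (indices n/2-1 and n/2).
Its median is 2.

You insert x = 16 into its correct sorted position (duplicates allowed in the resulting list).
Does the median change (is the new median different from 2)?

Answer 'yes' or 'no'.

Old median = 2
Insert x = 16
New median = 7/2
Changed? yes

Answer: yes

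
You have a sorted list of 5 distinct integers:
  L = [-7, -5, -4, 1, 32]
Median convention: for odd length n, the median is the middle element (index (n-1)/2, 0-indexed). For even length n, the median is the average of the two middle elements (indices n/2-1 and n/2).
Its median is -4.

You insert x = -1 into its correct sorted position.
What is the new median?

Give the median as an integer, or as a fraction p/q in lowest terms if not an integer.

Old list (sorted, length 5): [-7, -5, -4, 1, 32]
Old median = -4
Insert x = -1
Old length odd (5). Middle was index 2 = -4.
New length even (6). New median = avg of two middle elements.
x = -1: 3 elements are < x, 2 elements are > x.
New sorted list: [-7, -5, -4, -1, 1, 32]
New median = -5/2

Answer: -5/2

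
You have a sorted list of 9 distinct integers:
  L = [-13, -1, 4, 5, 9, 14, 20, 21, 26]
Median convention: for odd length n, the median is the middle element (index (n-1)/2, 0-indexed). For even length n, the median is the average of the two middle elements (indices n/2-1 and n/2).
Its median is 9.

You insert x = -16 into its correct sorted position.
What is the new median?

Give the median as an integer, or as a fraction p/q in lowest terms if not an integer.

Answer: 7

Derivation:
Old list (sorted, length 9): [-13, -1, 4, 5, 9, 14, 20, 21, 26]
Old median = 9
Insert x = -16
Old length odd (9). Middle was index 4 = 9.
New length even (10). New median = avg of two middle elements.
x = -16: 0 elements are < x, 9 elements are > x.
New sorted list: [-16, -13, -1, 4, 5, 9, 14, 20, 21, 26]
New median = 7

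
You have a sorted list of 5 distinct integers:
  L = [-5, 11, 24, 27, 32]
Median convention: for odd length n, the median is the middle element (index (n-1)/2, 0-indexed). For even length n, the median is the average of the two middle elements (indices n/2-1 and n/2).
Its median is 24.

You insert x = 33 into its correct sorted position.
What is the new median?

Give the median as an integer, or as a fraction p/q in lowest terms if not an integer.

Answer: 51/2

Derivation:
Old list (sorted, length 5): [-5, 11, 24, 27, 32]
Old median = 24
Insert x = 33
Old length odd (5). Middle was index 2 = 24.
New length even (6). New median = avg of two middle elements.
x = 33: 5 elements are < x, 0 elements are > x.
New sorted list: [-5, 11, 24, 27, 32, 33]
New median = 51/2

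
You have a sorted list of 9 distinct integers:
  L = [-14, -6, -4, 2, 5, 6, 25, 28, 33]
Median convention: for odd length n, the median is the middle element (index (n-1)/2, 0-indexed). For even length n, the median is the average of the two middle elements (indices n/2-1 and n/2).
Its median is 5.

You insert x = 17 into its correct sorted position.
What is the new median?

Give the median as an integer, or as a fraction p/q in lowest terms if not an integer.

Answer: 11/2

Derivation:
Old list (sorted, length 9): [-14, -6, -4, 2, 5, 6, 25, 28, 33]
Old median = 5
Insert x = 17
Old length odd (9). Middle was index 4 = 5.
New length even (10). New median = avg of two middle elements.
x = 17: 6 elements are < x, 3 elements are > x.
New sorted list: [-14, -6, -4, 2, 5, 6, 17, 25, 28, 33]
New median = 11/2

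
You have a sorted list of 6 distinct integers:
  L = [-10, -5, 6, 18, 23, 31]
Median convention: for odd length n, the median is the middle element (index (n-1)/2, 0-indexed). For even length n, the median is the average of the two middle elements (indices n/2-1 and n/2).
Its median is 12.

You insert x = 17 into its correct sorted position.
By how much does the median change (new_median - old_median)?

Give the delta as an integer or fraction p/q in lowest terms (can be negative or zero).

Answer: 5

Derivation:
Old median = 12
After inserting x = 17: new sorted = [-10, -5, 6, 17, 18, 23, 31]
New median = 17
Delta = 17 - 12 = 5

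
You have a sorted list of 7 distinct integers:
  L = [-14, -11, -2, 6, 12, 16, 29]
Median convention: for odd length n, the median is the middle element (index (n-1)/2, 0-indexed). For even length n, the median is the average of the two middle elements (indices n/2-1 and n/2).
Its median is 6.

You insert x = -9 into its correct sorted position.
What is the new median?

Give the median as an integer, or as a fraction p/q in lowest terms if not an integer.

Answer: 2

Derivation:
Old list (sorted, length 7): [-14, -11, -2, 6, 12, 16, 29]
Old median = 6
Insert x = -9
Old length odd (7). Middle was index 3 = 6.
New length even (8). New median = avg of two middle elements.
x = -9: 2 elements are < x, 5 elements are > x.
New sorted list: [-14, -11, -9, -2, 6, 12, 16, 29]
New median = 2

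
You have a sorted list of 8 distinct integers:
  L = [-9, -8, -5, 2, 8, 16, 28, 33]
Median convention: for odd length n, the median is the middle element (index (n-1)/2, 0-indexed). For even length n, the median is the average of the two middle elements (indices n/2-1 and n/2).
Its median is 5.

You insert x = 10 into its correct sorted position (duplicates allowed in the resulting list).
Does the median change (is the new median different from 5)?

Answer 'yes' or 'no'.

Old median = 5
Insert x = 10
New median = 8
Changed? yes

Answer: yes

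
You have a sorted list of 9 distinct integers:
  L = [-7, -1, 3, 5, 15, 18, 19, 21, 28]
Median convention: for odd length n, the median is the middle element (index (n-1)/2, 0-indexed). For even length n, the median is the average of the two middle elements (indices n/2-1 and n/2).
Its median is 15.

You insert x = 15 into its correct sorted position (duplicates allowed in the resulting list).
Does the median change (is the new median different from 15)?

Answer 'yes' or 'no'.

Old median = 15
Insert x = 15
New median = 15
Changed? no

Answer: no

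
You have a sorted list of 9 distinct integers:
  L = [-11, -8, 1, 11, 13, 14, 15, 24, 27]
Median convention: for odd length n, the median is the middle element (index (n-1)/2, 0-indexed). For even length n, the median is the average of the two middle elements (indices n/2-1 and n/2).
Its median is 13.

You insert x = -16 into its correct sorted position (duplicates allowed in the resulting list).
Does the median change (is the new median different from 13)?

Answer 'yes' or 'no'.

Answer: yes

Derivation:
Old median = 13
Insert x = -16
New median = 12
Changed? yes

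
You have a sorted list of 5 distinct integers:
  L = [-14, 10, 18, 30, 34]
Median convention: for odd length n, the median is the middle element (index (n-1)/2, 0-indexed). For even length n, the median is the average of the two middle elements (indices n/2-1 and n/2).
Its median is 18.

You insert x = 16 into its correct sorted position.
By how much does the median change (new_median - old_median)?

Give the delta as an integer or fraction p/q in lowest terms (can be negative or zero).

Answer: -1

Derivation:
Old median = 18
After inserting x = 16: new sorted = [-14, 10, 16, 18, 30, 34]
New median = 17
Delta = 17 - 18 = -1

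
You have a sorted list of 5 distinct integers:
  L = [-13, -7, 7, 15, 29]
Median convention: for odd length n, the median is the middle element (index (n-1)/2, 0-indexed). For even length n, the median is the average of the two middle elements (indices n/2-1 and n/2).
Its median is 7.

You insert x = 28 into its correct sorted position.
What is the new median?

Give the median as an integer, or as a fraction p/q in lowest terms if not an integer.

Answer: 11

Derivation:
Old list (sorted, length 5): [-13, -7, 7, 15, 29]
Old median = 7
Insert x = 28
Old length odd (5). Middle was index 2 = 7.
New length even (6). New median = avg of two middle elements.
x = 28: 4 elements are < x, 1 elements are > x.
New sorted list: [-13, -7, 7, 15, 28, 29]
New median = 11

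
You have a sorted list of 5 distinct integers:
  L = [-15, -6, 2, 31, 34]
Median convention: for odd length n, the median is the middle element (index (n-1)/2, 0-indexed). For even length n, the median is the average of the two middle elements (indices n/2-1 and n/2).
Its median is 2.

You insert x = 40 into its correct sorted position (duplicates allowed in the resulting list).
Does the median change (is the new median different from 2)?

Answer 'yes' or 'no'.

Answer: yes

Derivation:
Old median = 2
Insert x = 40
New median = 33/2
Changed? yes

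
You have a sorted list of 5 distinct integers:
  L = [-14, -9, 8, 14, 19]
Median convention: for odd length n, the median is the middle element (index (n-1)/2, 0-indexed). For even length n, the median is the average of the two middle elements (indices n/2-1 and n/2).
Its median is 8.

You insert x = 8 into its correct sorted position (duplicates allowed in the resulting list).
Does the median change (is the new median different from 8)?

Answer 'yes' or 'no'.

Answer: no

Derivation:
Old median = 8
Insert x = 8
New median = 8
Changed? no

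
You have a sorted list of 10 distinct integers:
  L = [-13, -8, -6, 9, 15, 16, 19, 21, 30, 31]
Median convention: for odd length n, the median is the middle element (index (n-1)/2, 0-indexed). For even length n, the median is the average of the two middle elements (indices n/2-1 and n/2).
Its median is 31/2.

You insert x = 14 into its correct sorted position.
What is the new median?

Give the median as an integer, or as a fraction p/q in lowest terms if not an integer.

Old list (sorted, length 10): [-13, -8, -6, 9, 15, 16, 19, 21, 30, 31]
Old median = 31/2
Insert x = 14
Old length even (10). Middle pair: indices 4,5 = 15,16.
New length odd (11). New median = single middle element.
x = 14: 4 elements are < x, 6 elements are > x.
New sorted list: [-13, -8, -6, 9, 14, 15, 16, 19, 21, 30, 31]
New median = 15

Answer: 15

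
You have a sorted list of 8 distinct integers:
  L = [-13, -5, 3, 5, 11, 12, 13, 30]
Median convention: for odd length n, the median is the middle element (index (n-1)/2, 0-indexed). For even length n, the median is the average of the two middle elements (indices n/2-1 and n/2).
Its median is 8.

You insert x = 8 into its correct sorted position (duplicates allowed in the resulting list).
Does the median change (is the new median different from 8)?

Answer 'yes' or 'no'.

Answer: no

Derivation:
Old median = 8
Insert x = 8
New median = 8
Changed? no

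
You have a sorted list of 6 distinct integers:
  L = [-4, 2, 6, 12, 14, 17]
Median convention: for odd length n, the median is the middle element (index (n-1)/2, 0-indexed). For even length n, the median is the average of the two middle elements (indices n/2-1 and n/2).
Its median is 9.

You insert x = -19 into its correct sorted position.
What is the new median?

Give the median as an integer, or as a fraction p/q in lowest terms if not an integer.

Old list (sorted, length 6): [-4, 2, 6, 12, 14, 17]
Old median = 9
Insert x = -19
Old length even (6). Middle pair: indices 2,3 = 6,12.
New length odd (7). New median = single middle element.
x = -19: 0 elements are < x, 6 elements are > x.
New sorted list: [-19, -4, 2, 6, 12, 14, 17]
New median = 6

Answer: 6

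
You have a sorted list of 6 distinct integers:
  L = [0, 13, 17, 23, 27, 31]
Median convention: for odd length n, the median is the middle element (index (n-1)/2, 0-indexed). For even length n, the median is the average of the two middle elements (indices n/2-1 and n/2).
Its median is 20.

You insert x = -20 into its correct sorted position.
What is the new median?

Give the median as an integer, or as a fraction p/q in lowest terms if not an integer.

Old list (sorted, length 6): [0, 13, 17, 23, 27, 31]
Old median = 20
Insert x = -20
Old length even (6). Middle pair: indices 2,3 = 17,23.
New length odd (7). New median = single middle element.
x = -20: 0 elements are < x, 6 elements are > x.
New sorted list: [-20, 0, 13, 17, 23, 27, 31]
New median = 17

Answer: 17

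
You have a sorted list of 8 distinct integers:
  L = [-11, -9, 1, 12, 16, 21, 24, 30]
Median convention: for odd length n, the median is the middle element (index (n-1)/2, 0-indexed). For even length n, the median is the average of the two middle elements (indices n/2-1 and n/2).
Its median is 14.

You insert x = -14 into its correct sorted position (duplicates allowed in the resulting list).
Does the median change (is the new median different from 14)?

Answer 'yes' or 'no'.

Answer: yes

Derivation:
Old median = 14
Insert x = -14
New median = 12
Changed? yes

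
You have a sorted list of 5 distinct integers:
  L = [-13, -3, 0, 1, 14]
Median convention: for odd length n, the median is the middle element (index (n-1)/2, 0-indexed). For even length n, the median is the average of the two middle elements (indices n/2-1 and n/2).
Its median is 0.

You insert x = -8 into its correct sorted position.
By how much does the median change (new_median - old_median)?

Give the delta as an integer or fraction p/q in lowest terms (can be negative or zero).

Answer: -3/2

Derivation:
Old median = 0
After inserting x = -8: new sorted = [-13, -8, -3, 0, 1, 14]
New median = -3/2
Delta = -3/2 - 0 = -3/2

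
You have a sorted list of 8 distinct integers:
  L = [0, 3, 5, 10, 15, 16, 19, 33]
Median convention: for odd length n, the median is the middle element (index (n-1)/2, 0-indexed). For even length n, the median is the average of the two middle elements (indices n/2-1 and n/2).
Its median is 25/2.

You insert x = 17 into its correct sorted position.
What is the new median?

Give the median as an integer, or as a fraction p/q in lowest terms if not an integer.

Answer: 15

Derivation:
Old list (sorted, length 8): [0, 3, 5, 10, 15, 16, 19, 33]
Old median = 25/2
Insert x = 17
Old length even (8). Middle pair: indices 3,4 = 10,15.
New length odd (9). New median = single middle element.
x = 17: 6 elements are < x, 2 elements are > x.
New sorted list: [0, 3, 5, 10, 15, 16, 17, 19, 33]
New median = 15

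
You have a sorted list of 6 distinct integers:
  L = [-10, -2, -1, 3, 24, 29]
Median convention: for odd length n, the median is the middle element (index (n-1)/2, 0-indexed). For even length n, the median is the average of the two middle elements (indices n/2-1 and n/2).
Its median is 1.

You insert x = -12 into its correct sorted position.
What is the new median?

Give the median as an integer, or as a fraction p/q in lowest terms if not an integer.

Old list (sorted, length 6): [-10, -2, -1, 3, 24, 29]
Old median = 1
Insert x = -12
Old length even (6). Middle pair: indices 2,3 = -1,3.
New length odd (7). New median = single middle element.
x = -12: 0 elements are < x, 6 elements are > x.
New sorted list: [-12, -10, -2, -1, 3, 24, 29]
New median = -1

Answer: -1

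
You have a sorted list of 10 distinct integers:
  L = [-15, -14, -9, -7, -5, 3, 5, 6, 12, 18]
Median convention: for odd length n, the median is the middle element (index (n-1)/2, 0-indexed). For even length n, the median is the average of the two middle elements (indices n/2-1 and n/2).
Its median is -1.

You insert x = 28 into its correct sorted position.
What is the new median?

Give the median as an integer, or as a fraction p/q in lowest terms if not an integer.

Old list (sorted, length 10): [-15, -14, -9, -7, -5, 3, 5, 6, 12, 18]
Old median = -1
Insert x = 28
Old length even (10). Middle pair: indices 4,5 = -5,3.
New length odd (11). New median = single middle element.
x = 28: 10 elements are < x, 0 elements are > x.
New sorted list: [-15, -14, -9, -7, -5, 3, 5, 6, 12, 18, 28]
New median = 3

Answer: 3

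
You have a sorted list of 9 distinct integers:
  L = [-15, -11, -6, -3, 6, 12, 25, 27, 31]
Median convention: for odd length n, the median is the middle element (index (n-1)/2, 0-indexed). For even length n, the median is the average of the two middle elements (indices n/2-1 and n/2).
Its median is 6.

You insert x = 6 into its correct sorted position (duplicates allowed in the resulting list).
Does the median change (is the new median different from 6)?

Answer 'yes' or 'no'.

Old median = 6
Insert x = 6
New median = 6
Changed? no

Answer: no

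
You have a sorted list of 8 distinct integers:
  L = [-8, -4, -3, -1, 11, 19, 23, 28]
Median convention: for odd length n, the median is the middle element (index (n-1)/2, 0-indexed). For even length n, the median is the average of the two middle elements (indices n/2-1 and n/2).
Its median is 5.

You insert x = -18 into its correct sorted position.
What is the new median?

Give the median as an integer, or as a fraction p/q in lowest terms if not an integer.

Old list (sorted, length 8): [-8, -4, -3, -1, 11, 19, 23, 28]
Old median = 5
Insert x = -18
Old length even (8). Middle pair: indices 3,4 = -1,11.
New length odd (9). New median = single middle element.
x = -18: 0 elements are < x, 8 elements are > x.
New sorted list: [-18, -8, -4, -3, -1, 11, 19, 23, 28]
New median = -1

Answer: -1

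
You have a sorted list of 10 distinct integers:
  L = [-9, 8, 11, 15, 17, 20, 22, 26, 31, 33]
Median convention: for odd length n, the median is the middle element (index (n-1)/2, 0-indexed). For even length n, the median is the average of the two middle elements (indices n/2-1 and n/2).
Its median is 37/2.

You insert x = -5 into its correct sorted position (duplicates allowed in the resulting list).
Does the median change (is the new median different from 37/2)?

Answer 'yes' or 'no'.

Old median = 37/2
Insert x = -5
New median = 17
Changed? yes

Answer: yes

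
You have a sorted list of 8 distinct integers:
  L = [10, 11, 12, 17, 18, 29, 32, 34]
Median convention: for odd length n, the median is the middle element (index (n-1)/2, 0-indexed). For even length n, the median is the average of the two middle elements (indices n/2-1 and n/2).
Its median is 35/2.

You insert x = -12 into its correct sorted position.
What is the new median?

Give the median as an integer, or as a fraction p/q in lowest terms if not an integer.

Old list (sorted, length 8): [10, 11, 12, 17, 18, 29, 32, 34]
Old median = 35/2
Insert x = -12
Old length even (8). Middle pair: indices 3,4 = 17,18.
New length odd (9). New median = single middle element.
x = -12: 0 elements are < x, 8 elements are > x.
New sorted list: [-12, 10, 11, 12, 17, 18, 29, 32, 34]
New median = 17

Answer: 17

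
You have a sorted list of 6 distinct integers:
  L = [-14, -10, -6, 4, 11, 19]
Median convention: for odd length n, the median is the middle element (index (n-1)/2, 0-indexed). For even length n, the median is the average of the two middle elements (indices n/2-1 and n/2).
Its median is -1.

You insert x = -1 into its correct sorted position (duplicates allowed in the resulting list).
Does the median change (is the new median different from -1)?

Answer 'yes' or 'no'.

Answer: no

Derivation:
Old median = -1
Insert x = -1
New median = -1
Changed? no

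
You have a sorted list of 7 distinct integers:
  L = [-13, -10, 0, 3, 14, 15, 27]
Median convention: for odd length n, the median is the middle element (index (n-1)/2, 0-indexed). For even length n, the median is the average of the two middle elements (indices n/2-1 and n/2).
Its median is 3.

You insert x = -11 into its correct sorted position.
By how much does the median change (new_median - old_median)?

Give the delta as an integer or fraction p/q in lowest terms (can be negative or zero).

Old median = 3
After inserting x = -11: new sorted = [-13, -11, -10, 0, 3, 14, 15, 27]
New median = 3/2
Delta = 3/2 - 3 = -3/2

Answer: -3/2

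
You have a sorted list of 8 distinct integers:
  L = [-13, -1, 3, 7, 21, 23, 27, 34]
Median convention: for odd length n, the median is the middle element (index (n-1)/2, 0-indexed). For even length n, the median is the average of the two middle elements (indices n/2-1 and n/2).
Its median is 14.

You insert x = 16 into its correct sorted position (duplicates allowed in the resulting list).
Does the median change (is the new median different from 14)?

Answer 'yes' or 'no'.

Old median = 14
Insert x = 16
New median = 16
Changed? yes

Answer: yes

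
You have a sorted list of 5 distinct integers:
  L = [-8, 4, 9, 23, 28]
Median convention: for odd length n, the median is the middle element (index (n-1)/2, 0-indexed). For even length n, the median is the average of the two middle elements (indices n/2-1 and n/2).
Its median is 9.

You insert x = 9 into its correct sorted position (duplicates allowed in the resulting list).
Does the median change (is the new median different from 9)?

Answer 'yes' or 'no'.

Answer: no

Derivation:
Old median = 9
Insert x = 9
New median = 9
Changed? no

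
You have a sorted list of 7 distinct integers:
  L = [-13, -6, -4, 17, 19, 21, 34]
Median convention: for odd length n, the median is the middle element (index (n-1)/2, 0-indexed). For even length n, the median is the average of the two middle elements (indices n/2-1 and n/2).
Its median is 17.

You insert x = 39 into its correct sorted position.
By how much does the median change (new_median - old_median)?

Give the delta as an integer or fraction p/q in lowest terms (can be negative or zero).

Answer: 1

Derivation:
Old median = 17
After inserting x = 39: new sorted = [-13, -6, -4, 17, 19, 21, 34, 39]
New median = 18
Delta = 18 - 17 = 1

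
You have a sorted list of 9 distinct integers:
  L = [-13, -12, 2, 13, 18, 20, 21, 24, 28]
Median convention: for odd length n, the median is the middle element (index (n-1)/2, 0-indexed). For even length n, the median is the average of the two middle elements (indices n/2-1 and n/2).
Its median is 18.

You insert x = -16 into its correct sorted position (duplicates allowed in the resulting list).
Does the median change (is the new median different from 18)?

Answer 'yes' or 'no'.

Answer: yes

Derivation:
Old median = 18
Insert x = -16
New median = 31/2
Changed? yes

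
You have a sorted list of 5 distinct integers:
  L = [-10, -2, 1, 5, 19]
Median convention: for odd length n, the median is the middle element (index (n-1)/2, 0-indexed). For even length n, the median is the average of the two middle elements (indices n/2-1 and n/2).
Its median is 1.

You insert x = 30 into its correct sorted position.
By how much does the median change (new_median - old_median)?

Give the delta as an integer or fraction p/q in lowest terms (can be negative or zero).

Old median = 1
After inserting x = 30: new sorted = [-10, -2, 1, 5, 19, 30]
New median = 3
Delta = 3 - 1 = 2

Answer: 2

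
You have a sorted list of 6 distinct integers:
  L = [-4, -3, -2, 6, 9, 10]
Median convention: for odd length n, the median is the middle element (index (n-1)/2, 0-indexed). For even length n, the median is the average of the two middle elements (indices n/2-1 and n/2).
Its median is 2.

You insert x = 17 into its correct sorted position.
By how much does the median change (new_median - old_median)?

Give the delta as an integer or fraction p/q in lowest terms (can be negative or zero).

Old median = 2
After inserting x = 17: new sorted = [-4, -3, -2, 6, 9, 10, 17]
New median = 6
Delta = 6 - 2 = 4

Answer: 4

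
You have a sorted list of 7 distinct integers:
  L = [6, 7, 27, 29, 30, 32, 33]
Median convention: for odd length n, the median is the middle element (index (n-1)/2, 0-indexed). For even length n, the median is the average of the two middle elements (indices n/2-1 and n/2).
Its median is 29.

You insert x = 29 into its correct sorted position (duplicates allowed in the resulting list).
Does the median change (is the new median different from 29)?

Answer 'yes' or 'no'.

Old median = 29
Insert x = 29
New median = 29
Changed? no

Answer: no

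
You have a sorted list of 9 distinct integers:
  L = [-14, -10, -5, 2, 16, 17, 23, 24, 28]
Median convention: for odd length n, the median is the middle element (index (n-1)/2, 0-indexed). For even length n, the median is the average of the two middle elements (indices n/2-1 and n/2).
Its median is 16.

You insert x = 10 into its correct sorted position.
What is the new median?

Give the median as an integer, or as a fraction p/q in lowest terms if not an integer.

Old list (sorted, length 9): [-14, -10, -5, 2, 16, 17, 23, 24, 28]
Old median = 16
Insert x = 10
Old length odd (9). Middle was index 4 = 16.
New length even (10). New median = avg of two middle elements.
x = 10: 4 elements are < x, 5 elements are > x.
New sorted list: [-14, -10, -5, 2, 10, 16, 17, 23, 24, 28]
New median = 13

Answer: 13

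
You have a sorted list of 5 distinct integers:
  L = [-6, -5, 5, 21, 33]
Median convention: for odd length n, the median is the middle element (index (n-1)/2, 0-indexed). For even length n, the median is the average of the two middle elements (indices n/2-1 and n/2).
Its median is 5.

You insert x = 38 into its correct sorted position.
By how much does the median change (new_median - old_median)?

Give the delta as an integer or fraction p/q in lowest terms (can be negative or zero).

Old median = 5
After inserting x = 38: new sorted = [-6, -5, 5, 21, 33, 38]
New median = 13
Delta = 13 - 5 = 8

Answer: 8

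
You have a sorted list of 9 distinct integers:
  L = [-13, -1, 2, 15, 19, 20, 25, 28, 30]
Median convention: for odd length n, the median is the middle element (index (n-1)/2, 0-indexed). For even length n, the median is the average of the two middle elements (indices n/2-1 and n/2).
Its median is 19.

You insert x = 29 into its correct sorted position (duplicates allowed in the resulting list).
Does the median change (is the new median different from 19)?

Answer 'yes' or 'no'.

Old median = 19
Insert x = 29
New median = 39/2
Changed? yes

Answer: yes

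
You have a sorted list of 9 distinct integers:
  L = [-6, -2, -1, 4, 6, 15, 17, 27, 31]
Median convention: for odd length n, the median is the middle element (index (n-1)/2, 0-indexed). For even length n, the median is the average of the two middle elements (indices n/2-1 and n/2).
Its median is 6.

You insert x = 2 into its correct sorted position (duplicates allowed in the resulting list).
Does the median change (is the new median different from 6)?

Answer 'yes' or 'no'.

Answer: yes

Derivation:
Old median = 6
Insert x = 2
New median = 5
Changed? yes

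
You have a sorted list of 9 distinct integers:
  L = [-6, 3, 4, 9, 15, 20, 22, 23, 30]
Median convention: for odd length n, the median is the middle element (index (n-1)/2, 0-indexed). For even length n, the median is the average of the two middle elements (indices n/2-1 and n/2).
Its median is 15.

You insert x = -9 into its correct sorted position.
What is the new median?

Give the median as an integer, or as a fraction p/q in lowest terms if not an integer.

Answer: 12

Derivation:
Old list (sorted, length 9): [-6, 3, 4, 9, 15, 20, 22, 23, 30]
Old median = 15
Insert x = -9
Old length odd (9). Middle was index 4 = 15.
New length even (10). New median = avg of two middle elements.
x = -9: 0 elements are < x, 9 elements are > x.
New sorted list: [-9, -6, 3, 4, 9, 15, 20, 22, 23, 30]
New median = 12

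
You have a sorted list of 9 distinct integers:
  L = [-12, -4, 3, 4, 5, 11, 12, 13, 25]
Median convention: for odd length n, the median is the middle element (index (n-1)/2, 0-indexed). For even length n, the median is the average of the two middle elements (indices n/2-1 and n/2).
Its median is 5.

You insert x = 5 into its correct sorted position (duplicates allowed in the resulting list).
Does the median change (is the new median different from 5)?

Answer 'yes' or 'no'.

Old median = 5
Insert x = 5
New median = 5
Changed? no

Answer: no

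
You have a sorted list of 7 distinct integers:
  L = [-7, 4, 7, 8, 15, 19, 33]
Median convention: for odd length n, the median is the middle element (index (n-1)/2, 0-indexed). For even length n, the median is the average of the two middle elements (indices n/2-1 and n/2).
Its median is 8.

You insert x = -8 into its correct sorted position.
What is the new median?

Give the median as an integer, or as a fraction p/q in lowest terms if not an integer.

Answer: 15/2

Derivation:
Old list (sorted, length 7): [-7, 4, 7, 8, 15, 19, 33]
Old median = 8
Insert x = -8
Old length odd (7). Middle was index 3 = 8.
New length even (8). New median = avg of two middle elements.
x = -8: 0 elements are < x, 7 elements are > x.
New sorted list: [-8, -7, 4, 7, 8, 15, 19, 33]
New median = 15/2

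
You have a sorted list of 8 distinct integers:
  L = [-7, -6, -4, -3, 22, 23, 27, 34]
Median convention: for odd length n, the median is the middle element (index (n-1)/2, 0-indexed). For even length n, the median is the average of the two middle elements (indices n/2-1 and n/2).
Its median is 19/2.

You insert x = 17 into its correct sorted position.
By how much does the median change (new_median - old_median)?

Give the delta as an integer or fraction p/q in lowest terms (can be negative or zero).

Answer: 15/2

Derivation:
Old median = 19/2
After inserting x = 17: new sorted = [-7, -6, -4, -3, 17, 22, 23, 27, 34]
New median = 17
Delta = 17 - 19/2 = 15/2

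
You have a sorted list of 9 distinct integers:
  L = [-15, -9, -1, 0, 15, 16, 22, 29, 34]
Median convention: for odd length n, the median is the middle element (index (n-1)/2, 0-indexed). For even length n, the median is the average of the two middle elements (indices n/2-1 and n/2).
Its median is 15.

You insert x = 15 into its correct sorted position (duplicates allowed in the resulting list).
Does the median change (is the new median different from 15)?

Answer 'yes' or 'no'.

Answer: no

Derivation:
Old median = 15
Insert x = 15
New median = 15
Changed? no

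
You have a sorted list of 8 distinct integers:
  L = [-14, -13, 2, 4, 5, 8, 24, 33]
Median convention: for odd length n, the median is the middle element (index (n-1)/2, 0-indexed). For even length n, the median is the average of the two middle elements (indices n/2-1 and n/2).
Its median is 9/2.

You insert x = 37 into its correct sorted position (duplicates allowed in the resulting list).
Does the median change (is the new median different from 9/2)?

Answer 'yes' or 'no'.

Old median = 9/2
Insert x = 37
New median = 5
Changed? yes

Answer: yes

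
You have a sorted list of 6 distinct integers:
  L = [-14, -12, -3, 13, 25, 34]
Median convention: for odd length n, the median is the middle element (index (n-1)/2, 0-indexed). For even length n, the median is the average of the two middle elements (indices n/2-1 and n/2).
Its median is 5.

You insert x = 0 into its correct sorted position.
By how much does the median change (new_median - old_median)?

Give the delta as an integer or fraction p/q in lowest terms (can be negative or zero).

Old median = 5
After inserting x = 0: new sorted = [-14, -12, -3, 0, 13, 25, 34]
New median = 0
Delta = 0 - 5 = -5

Answer: -5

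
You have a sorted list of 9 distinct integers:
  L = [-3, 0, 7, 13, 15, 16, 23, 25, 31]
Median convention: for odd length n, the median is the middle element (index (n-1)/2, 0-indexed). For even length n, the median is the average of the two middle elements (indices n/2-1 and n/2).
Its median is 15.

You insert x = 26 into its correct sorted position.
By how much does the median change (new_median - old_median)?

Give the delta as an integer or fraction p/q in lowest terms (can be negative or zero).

Answer: 1/2

Derivation:
Old median = 15
After inserting x = 26: new sorted = [-3, 0, 7, 13, 15, 16, 23, 25, 26, 31]
New median = 31/2
Delta = 31/2 - 15 = 1/2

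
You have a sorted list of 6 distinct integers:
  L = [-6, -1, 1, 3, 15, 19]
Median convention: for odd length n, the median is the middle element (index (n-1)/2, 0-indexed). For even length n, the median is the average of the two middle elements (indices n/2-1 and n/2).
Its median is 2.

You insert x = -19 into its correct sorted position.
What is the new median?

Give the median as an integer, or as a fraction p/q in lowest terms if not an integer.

Old list (sorted, length 6): [-6, -1, 1, 3, 15, 19]
Old median = 2
Insert x = -19
Old length even (6). Middle pair: indices 2,3 = 1,3.
New length odd (7). New median = single middle element.
x = -19: 0 elements are < x, 6 elements are > x.
New sorted list: [-19, -6, -1, 1, 3, 15, 19]
New median = 1

Answer: 1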